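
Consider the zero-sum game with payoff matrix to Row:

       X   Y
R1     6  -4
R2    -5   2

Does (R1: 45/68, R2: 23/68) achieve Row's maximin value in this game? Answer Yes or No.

No

Against X this mix gives (45/68)·6 + (23/68)·(-5) = 155/68.
Against Y this mix gives (45/68)·(-4) + (23/68)·2 = -67/34.
Column will play Y, holding Row to -67/34. Shifting weight toward the row that does better against Y would raise this floor (the equalizing mix achieves -8/17 against both Y and X), so the proposed strategy is not optimal.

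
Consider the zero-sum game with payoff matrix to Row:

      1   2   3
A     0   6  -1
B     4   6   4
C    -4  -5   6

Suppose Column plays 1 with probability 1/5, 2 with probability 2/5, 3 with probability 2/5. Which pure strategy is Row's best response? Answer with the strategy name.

B

Expected payoff of A: (1/5)·0 + (2/5)·6 + (2/5)·(-1) = 2.
Expected payoff of B: (1/5)·4 + (2/5)·6 + (2/5)·4 = 24/5.
Expected payoff of C: (1/5)·(-4) + (2/5)·(-5) + (2/5)·6 = -2/5.
The largest is 24/5, so Row's best response is B.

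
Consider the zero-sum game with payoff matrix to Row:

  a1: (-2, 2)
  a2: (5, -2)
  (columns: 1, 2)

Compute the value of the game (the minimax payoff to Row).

6/11

Row minima: a1 → -2, a2 → -2; maximin = -2.
Column maxima: 1 → 5, 2 → 2; minimax = 2.
-2 ≠ 2, so there is no saddle point; optimal play is mixed.
Let Row play a1 with probability p. Expected payoff against 1: (-2)p + 5(1−p) = −7p + 5; against 2: 2p + (-2)(1−p) = 4p − 2.
Setting these equal: −7p + 5 = 4p − 2 ⇒ −11p = -7 ⇒ p = 7/11, and the value is (-7)·(7/11) + 5 = 6/11.
For Column: with q = P(1), equating a1's and a2's payoffs gives −4q + 2 = 7q − 2 ⇒ q = 4/11.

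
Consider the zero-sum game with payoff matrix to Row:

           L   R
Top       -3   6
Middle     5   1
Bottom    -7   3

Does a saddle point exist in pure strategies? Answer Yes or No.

Row minima: Top → -3, Middle → 1, Bottom → -7; maximin = 1.
Column maxima: L → 5, R → 6; minimax = 5.
1 ≠ 5, so no pure-strategy equilibrium exists.

No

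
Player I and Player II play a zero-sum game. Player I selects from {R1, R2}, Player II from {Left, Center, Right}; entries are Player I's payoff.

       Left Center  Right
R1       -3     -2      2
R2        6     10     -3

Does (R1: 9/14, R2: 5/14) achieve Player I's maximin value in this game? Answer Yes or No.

Against Left this mix gives (9/14)·(-3) + (5/14)·6 = 3/14.
Against Center this mix gives (9/14)·(-2) + (5/14)·10 = 16/7.
Against Right this mix gives (9/14)·2 + (5/14)·(-3) = 3/14.
All of Player II's active replies (Left, Right) yield 3/14, and no column does worse for Player I. The mix makes Player II indifferent and guarantees 3/14, so it is optimal.

Yes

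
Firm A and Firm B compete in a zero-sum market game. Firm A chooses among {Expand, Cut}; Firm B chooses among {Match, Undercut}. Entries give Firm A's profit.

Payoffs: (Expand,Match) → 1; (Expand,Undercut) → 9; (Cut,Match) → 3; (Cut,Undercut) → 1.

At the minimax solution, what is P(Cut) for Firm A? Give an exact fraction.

4/5

Row minima: Expand → 1, Cut → 1; maximin = 1.
Column maxima: Match → 3, Undercut → 9; minimax = 3.
1 ≠ 3, so there is no saddle point; optimal play is mixed.
Let Firm A play Expand with probability p. Expected payoff against Match: 1p + 3(1−p) = −2p + 3; against Undercut: 9p + 1(1−p) = 8p + 1.
Setting these equal: −2p + 3 = 8p + 1 ⇒ −10p = -2 ⇒ p = 1/5, and the value is (-2)·(1/5) + 3 = 13/5.
For Firm B: with q = P(Match), equating Expand's and Cut's payoffs gives −8q + 9 = 2q + 1 ⇒ q = 4/5.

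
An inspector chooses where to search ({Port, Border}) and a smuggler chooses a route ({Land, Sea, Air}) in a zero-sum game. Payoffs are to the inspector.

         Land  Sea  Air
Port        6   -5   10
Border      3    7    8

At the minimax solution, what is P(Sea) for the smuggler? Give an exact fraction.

Row minima: Port → -5, Border → 3; maximin = 3.
Column maxima: Land → 6, Sea → 7, Air → 10; minimax = 6.
3 ≠ 6, so there is no saddle point; optimal play is mixed.
Air is strictly dominated by Land (it gives the inspector strictly more in every row), so the smuggler never plays it.
On the remaining 2×2 (Port, Border vs Land, Sea):
Let the inspector play Port with probability p. Expected payoff against Land: 6p + 3(1−p) = 3p + 3; against Sea: (-5)p + 7(1−p) = −12p + 7.
Setting these equal: 3p + 3 = −12p + 7 ⇒ 15p = 4 ⇒ p = 4/15, and the value is (3)·(4/15) + 3 = 19/5.
For the smuggler: with q = P(Land), equating Port's and Border's payoffs gives 11q − 5 = −4q + 7 ⇒ q = 4/5.

1/5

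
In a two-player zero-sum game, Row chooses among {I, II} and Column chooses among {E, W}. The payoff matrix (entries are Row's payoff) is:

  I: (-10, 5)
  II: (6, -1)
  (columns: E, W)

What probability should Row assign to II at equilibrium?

Row minima: I → -10, II → -1; maximin = -1.
Column maxima: E → 6, W → 5; minimax = 5.
-1 ≠ 5, so there is no saddle point; optimal play is mixed.
Let Row play I with probability p. Expected payoff against E: (-10)p + 6(1−p) = −16p + 6; against W: 5p + (-1)(1−p) = 6p − 1.
Setting these equal: −16p + 6 = 6p − 1 ⇒ −22p = -7 ⇒ p = 7/22, and the value is (-16)·(7/22) + 6 = 10/11.
For Column: with q = P(E), equating I's and II's payoffs gives −15q + 5 = 7q − 1 ⇒ q = 3/11.

15/22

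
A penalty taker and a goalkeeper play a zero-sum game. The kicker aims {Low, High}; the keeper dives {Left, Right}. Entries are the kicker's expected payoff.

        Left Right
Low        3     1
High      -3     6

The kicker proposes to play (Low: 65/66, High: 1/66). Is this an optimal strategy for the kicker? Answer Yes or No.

No

Against Left this mix gives (65/66)·3 + (1/66)·(-3) = 32/11.
Against Right this mix gives (65/66)·1 + (1/66)·6 = 71/66.
The keeper will play Right, holding the kicker to 71/66. Shifting weight toward the row that does better against Right would raise this floor (the equalizing mix achieves 21/11 against both Right and Left), so the proposed strategy is not optimal.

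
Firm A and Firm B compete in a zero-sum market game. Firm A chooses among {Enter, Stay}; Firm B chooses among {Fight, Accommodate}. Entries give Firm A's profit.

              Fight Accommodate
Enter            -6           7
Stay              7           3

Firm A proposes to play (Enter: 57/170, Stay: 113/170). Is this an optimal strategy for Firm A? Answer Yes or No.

Against Fight this mix gives (57/170)·(-6) + (113/170)·7 = 449/170.
Against Accommodate this mix gives (57/170)·7 + (113/170)·3 = 369/85.
Firm B will play Fight, holding Firm A to 449/170. Shifting weight toward the row that does better against Fight would raise this floor (the equalizing mix achieves 67/17 against both Fight and Accommodate), so the proposed strategy is not optimal.

No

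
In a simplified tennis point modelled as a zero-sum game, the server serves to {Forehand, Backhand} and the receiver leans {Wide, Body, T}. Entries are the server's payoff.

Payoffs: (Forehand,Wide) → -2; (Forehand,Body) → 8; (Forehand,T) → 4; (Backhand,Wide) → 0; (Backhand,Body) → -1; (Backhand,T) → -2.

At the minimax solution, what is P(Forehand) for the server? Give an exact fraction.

1/4

Row minima: Forehand → -2, Backhand → -2; maximin = -2.
Column maxima: Wide → 0, Body → 8, T → 4; minimax = 0.
-2 ≠ 0, so there is no saddle point; optimal play is mixed.
Body is strictly dominated by T (it gives the server strictly more in every row), so the receiver never plays it.
On the remaining 2×2 (Forehand, Backhand vs Wide, T):
Let the server play Forehand with probability p. Expected payoff against Wide: (-2)p + 0(1−p) = −2p; against T: 4p + (-2)(1−p) = 6p − 2.
Setting these equal: −2p = 6p − 2 ⇒ −8p = -2 ⇒ p = 1/4, and the value is (-2)·(1/4) = -1/2.
For the receiver: with q = P(Wide), equating Forehand's and Backhand's payoffs gives −6q + 4 = 2q − 2 ⇒ q = 3/4.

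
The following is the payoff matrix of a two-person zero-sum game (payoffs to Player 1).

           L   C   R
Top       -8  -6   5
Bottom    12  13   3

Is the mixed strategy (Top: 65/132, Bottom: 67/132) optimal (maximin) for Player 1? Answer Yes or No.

Against L this mix gives (65/132)·(-8) + (67/132)·12 = 71/33.
Against C this mix gives (65/132)·(-6) + (67/132)·13 = 481/132.
Against R this mix gives (65/132)·5 + (67/132)·3 = 263/66.
Player 2 will play L, holding Player 1 to 71/33. Shifting weight toward the row that does better against L would raise this floor (the equalizing mix achieves 42/11 against both L and R), so the proposed strategy is not optimal.

No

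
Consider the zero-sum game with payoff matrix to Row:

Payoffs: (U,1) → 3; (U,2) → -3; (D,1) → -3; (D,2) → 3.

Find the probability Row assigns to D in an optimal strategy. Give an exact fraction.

1/2

Row minima: U → -3, D → -3; maximin = -3.
Column maxima: 1 → 3, 2 → 3; minimax = 3.
-3 ≠ 3, so there is no saddle point; optimal play is mixed.
Let Row play U with probability p. Expected payoff against 1: 3p + (-3)(1−p) = 6p − 3; against 2: (-3)p + 3(1−p) = −6p + 3.
Setting these equal: 6p − 3 = −6p + 3 ⇒ 12p = 6 ⇒ p = 1/2, and the value is (6)·(1/2) − 3 = 0.
For Column: with q = P(1), equating U's and D's payoffs gives 6q − 3 = −6q + 3 ⇒ q = 1/2.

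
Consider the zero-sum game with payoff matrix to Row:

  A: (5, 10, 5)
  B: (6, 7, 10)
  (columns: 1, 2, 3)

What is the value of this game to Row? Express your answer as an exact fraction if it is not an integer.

6

Row minima: A → 5, B → 6; maximin = 6.
Column maxima: 1 → 6, 2 → 10, 3 → 10; minimax = 6.
Since maximin = minimax = 6, there is a saddle point and the value is 6.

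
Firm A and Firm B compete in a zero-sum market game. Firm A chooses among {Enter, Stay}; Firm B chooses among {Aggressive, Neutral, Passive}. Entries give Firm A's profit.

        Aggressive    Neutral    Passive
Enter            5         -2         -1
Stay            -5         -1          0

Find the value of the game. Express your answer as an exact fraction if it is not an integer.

-15/11

Row minima: Enter → -2, Stay → -5; maximin = -2.
Column maxima: Aggressive → 5, Neutral → -1, Passive → 0; minimax = -1.
-2 ≠ -1, so there is no saddle point; optimal play is mixed.
Passive is strictly dominated by Neutral (it gives Firm A strictly more in every row), so Firm B never plays it.
On the remaining 2×2 (Enter, Stay vs Aggressive, Neutral):
Let Firm A play Enter with probability p. Expected payoff against Aggressive: 5p + (-5)(1−p) = 10p − 5; against Neutral: (-2)p + (-1)(1−p) = −p − 1.
Setting these equal: 10p − 5 = −p − 1 ⇒ 11p = 4 ⇒ p = 4/11, and the value is (10)·(4/11) − 5 = -15/11.
For Firm B: with q = P(Aggressive), equating Enter's and Stay's payoffs gives 7q − 2 = −4q − 1 ⇒ q = 1/11.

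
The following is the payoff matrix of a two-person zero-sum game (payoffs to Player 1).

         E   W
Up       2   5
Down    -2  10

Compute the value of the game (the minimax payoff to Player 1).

2

Row minima: Up → 2, Down → -2; maximin = 2.
Column maxima: E → 2, W → 10; minimax = 2.
Since maximin = minimax = 2, there is a saddle point and the value is 2.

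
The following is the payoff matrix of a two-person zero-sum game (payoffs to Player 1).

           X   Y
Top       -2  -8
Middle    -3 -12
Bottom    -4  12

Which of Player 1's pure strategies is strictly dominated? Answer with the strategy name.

Top gives a strictly higher payoff than Middle against every column: -2 > -3, -8 > -12.
So Middle is strictly dominated and Player 1 never plays it.

Middle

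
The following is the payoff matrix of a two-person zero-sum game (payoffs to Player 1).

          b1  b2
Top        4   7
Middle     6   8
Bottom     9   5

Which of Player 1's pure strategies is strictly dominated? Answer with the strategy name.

Top

Middle gives a strictly higher payoff than Top against every column: 6 > 4, 8 > 7.
So Top is strictly dominated and Player 1 never plays it.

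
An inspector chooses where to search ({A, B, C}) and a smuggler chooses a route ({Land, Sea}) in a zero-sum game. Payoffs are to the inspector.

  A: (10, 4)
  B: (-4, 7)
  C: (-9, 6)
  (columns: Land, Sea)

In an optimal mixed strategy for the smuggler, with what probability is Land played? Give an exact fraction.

3/17

Row minima: A → 4, B → -4, C → -9; maximin = 4.
Column maxima: Land → 10, Sea → 7; minimax = 7.
4 ≠ 7, so there is no saddle point; optimal play is mixed.
C is strictly dominated by B, so the inspector never plays it.
On the remaining 2×2 (A, B vs Land, Sea):
Let the inspector play A with probability p. Expected payoff against Land: 10p + (-4)(1−p) = 14p − 4; against Sea: 4p + 7(1−p) = −3p + 7.
Setting these equal: 14p − 4 = −3p + 7 ⇒ 17p = 11 ⇒ p = 11/17, and the value is (14)·(11/17) − 4 = 86/17.
For the smuggler: with q = P(Land), equating A's and B's payoffs gives 6q + 4 = −11q + 7 ⇒ q = 3/17.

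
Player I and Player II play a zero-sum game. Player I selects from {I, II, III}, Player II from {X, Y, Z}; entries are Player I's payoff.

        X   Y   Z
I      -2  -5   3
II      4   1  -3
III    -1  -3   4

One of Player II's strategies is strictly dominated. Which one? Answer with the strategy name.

Y holds Player I's payoff strictly below X in every row: -5 < -2, 1 < 4, -3 < -1.
So X is strictly dominated for Player II.

X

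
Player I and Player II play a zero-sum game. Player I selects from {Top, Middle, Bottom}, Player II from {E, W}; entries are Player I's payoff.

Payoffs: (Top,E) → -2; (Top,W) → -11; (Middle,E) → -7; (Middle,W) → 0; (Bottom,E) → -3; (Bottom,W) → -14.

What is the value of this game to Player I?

-77/16

Row minima: Top → -11, Middle → -7, Bottom → -14; maximin = -7.
Column maxima: E → -2, W → 0; minimax = -2.
-7 ≠ -2, so there is no saddle point; optimal play is mixed.
Bottom is strictly dominated by Top, so Player I never plays it.
On the remaining 2×2 (Top, Middle vs E, W):
Let Player I play Top with probability p. Expected payoff against E: (-2)p + (-7)(1−p) = 5p − 7; against W: (-11)p + 0(1−p) = −11p.
Setting these equal: 5p − 7 = −11p ⇒ 16p = 7 ⇒ p = 7/16, and the value is (5)·(7/16) − 7 = -77/16.
For Player II: with q = P(E), equating Top's and Middle's payoffs gives 9q − 11 = −7q ⇒ q = 11/16.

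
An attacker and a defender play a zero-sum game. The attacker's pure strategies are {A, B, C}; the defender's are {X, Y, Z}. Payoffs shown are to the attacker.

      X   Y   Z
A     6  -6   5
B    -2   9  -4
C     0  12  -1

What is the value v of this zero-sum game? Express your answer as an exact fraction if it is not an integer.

Row minima: A → -6, B → -4, C → -1; maximin = -1.
Column maxima: X → 6, Y → 12, Z → 5; minimax = 5.
-1 ≠ 5, so there is no saddle point; optimal play is mixed.
B is strictly dominated by C, so the attacker never plays it.
X is strictly dominated by Z (it gives the attacker strictly more in every row), so the defender never plays it.
On the remaining 2×2 (A, C vs Y, Z):
Let the attacker play A with probability p. Expected payoff against Y: (-6)p + 12(1−p) = −18p + 12; against Z: 5p + (-1)(1−p) = 6p − 1.
Setting these equal: −18p + 12 = 6p − 1 ⇒ −24p = -13 ⇒ p = 13/24, and the value is (-18)·(13/24) + 12 = 9/4.
For the defender: with q = P(Y), equating A's and C's payoffs gives −11q + 5 = 13q − 1 ⇒ q = 1/4.

9/4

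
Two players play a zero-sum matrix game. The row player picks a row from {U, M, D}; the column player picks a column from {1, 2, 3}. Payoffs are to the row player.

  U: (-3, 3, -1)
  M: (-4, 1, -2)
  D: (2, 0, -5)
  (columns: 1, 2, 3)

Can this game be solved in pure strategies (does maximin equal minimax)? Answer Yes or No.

No

Row minima: U → -3, M → -4, D → -5; maximin = -3.
Column maxima: 1 → 2, 2 → 3, 3 → -1; minimax = -1.
-3 ≠ -1, so no pure-strategy equilibrium exists.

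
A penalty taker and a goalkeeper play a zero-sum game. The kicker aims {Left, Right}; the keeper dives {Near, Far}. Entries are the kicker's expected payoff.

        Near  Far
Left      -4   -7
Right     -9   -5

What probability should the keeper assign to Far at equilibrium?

5/7

Row minima: Left → -7, Right → -9; maximin = -7.
Column maxima: Near → -4, Far → -5; minimax = -5.
-7 ≠ -5, so there is no saddle point; optimal play is mixed.
Let the kicker play Left with probability p. Expected payoff against Near: (-4)p + (-9)(1−p) = 5p − 9; against Far: (-7)p + (-5)(1−p) = −2p − 5.
Setting these equal: 5p − 9 = −2p − 5 ⇒ 7p = 4 ⇒ p = 4/7, and the value is (5)·(4/7) − 9 = -43/7.
For the keeper: with q = P(Near), equating Left's and Right's payoffs gives 3q − 7 = −4q − 5 ⇒ q = 2/7.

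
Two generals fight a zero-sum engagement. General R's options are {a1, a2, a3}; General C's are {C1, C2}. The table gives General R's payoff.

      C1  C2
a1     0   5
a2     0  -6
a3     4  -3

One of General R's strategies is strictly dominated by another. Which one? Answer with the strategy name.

a2

a3 gives a strictly higher payoff than a2 against every column: 4 > 0, -3 > -6.
So a2 is strictly dominated and General R never plays it.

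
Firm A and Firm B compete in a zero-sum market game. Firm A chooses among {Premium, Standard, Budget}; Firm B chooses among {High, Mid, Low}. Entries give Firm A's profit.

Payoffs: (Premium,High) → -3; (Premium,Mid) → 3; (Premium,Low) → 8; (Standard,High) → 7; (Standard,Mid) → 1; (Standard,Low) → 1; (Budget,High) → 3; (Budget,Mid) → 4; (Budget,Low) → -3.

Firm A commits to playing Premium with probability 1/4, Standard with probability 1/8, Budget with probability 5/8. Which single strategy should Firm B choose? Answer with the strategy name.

Low

If Firm B plays High, Firm A's expected payoff is (1/4)·(-3) + (1/8)·7 + (5/8)·3 = 2.
If Firm B plays Mid, Firm A's expected payoff is (1/4)·3 + (1/8)·1 + (5/8)·4 = 27/8.
If Firm B plays Low, Firm A's expected payoff is (1/4)·8 + (1/8)·1 + (5/8)·(-3) = 1/4.
Firm B minimizes Firm A's payoff; the smallest is 1/4, so the best response is Low.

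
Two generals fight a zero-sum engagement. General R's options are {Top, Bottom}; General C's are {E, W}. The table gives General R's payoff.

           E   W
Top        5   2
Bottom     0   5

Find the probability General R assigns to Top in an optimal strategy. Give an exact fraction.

Row minima: Top → 2, Bottom → 0; maximin = 2.
Column maxima: E → 5, W → 5; minimax = 5.
2 ≠ 5, so there is no saddle point; optimal play is mixed.
Let General R play Top with probability p. Expected payoff against E: 5p + 0(1−p) = 5p; against W: 2p + 5(1−p) = −3p + 5.
Setting these equal: 5p = −3p + 5 ⇒ 8p = 5 ⇒ p = 5/8, and the value is (5)·(5/8) = 25/8.
For General C: with q = P(E), equating Top's and Bottom's payoffs gives 3q + 2 = −5q + 5 ⇒ q = 3/8.

5/8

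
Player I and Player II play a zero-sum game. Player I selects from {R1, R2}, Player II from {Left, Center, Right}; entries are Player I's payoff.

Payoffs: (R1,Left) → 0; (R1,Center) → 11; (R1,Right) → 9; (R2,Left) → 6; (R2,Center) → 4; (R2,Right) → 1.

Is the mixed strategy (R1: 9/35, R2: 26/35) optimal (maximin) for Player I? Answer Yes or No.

Against Left this mix gives (9/35)·0 + (26/35)·6 = 156/35.
Against Center this mix gives (9/35)·11 + (26/35)·4 = 29/5.
Against Right this mix gives (9/35)·9 + (26/35)·1 = 107/35.
Player II will play Right, holding Player I to 107/35. Shifting weight toward the row that does better against Right would raise this floor (the equalizing mix achieves 27/7 against both Right and Left), so the proposed strategy is not optimal.

No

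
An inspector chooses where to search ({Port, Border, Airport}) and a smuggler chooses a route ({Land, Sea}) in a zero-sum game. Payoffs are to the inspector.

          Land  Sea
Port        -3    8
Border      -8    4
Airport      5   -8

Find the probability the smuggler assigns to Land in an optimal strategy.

2/3

Row minima: Port → -3, Border → -8, Airport → -8; maximin = -3.
Column maxima: Land → 5, Sea → 8; minimax = 5.
-3 ≠ 5, so there is no saddle point; optimal play is mixed.
Border is strictly dominated by Port, so the inspector never plays it.
On the remaining 2×2 (Port, Airport vs Land, Sea):
Let the inspector play Port with probability p. Expected payoff against Land: (-3)p + 5(1−p) = −8p + 5; against Sea: 8p + (-8)(1−p) = 16p − 8.
Setting these equal: −8p + 5 = 16p − 8 ⇒ −24p = -13 ⇒ p = 13/24, and the value is (-8)·(13/24) + 5 = 2/3.
For the smuggler: with q = P(Land), equating Port's and Airport's payoffs gives −11q + 8 = 13q − 8 ⇒ q = 2/3.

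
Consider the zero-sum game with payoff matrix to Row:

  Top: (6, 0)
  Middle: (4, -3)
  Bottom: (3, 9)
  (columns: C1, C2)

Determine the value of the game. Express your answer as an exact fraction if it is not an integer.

Row minima: Top → 0, Middle → -3, Bottom → 3; maximin = 3.
Column maxima: C1 → 6, C2 → 9; minimax = 6.
3 ≠ 6, so there is no saddle point; optimal play is mixed.
Middle is strictly dominated by Top, so Row never plays it.
On the remaining 2×2 (Top, Bottom vs C1, C2):
Let Row play Top with probability p. Expected payoff against C1: 6p + 3(1−p) = 3p + 3; against C2: 0p + 9(1−p) = −9p + 9.
Setting these equal: 3p + 3 = −9p + 9 ⇒ 12p = 6 ⇒ p = 1/2, and the value is (3)·(1/2) + 3 = 9/2.
For Column: with q = P(C1), equating Top's and Bottom's payoffs gives 6q = −6q + 9 ⇒ q = 3/4.

9/2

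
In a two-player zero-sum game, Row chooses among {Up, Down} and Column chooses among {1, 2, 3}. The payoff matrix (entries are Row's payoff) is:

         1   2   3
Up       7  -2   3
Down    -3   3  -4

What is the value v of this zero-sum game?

Row minima: Up → -2, Down → -4; maximin = -2.
Column maxima: 1 → 7, 2 → 3, 3 → 3; minimax = 3.
-2 ≠ 3, so there is no saddle point; optimal play is mixed.
1 is strictly dominated by 3 (it gives Row strictly more in every row), so Column never plays it.
On the remaining 2×2 (Up, Down vs 2, 3):
Let Row play Up with probability p. Expected payoff against 2: (-2)p + 3(1−p) = −5p + 3; against 3: 3p + (-4)(1−p) = 7p − 4.
Setting these equal: −5p + 3 = 7p − 4 ⇒ −12p = -7 ⇒ p = 7/12, and the value is (-5)·(7/12) + 3 = 1/12.
For Column: with q = P(2), equating Up's and Down's payoffs gives −5q + 3 = 7q − 4 ⇒ q = 7/12.

1/12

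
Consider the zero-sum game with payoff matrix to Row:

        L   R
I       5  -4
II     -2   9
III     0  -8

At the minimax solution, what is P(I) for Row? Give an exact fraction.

11/20

Row minima: I → -4, II → -2, III → -8; maximin = -2.
Column maxima: L → 5, R → 9; minimax = 5.
-2 ≠ 5, so there is no saddle point; optimal play is mixed.
III is strictly dominated by I, so Row never plays it.
On the remaining 2×2 (I, II vs L, R):
Let Row play I with probability p. Expected payoff against L: 5p + (-2)(1−p) = 7p − 2; against R: (-4)p + 9(1−p) = −13p + 9.
Setting these equal: 7p − 2 = −13p + 9 ⇒ 20p = 11 ⇒ p = 11/20, and the value is (7)·(11/20) − 2 = 37/20.
For Column: with q = P(L), equating I's and II's payoffs gives 9q − 4 = −11q + 9 ⇒ q = 13/20.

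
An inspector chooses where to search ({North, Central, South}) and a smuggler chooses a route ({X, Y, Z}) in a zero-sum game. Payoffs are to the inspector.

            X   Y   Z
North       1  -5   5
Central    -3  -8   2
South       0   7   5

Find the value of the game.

7/13

Row minima: North → -5, Central → -8, South → 0; maximin = 0.
Column maxima: X → 1, Y → 7, Z → 5; minimax = 1.
0 ≠ 1, so there is no saddle point; optimal play is mixed.
Central is strictly dominated by North, so the inspector never plays it.
Z is strictly dominated by X (it gives the inspector strictly more in every row), so the smuggler never plays it.
On the remaining 2×2 (North, South vs X, Y):
Let the inspector play North with probability p. Expected payoff against X: 1p + 0(1−p) = p; against Y: (-5)p + 7(1−p) = −12p + 7.
Setting these equal: p = −12p + 7 ⇒ 13p = 7 ⇒ p = 7/13, and the value is (1)·(7/13) = 7/13.
For the smuggler: with q = P(X), equating North's and South's payoffs gives 6q − 5 = −7q + 7 ⇒ q = 12/13.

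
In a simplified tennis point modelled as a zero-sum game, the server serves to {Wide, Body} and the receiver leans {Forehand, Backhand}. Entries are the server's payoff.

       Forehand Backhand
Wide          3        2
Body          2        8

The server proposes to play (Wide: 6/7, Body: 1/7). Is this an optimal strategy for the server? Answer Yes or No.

Against Forehand this mix gives (6/7)·3 + (1/7)·2 = 20/7.
Against Backhand this mix gives (6/7)·2 + (1/7)·8 = 20/7.
All of the receiver's active replies (Forehand, Backhand) yield 20/7, and no column does worse for the server. The mix makes the receiver indifferent and guarantees 20/7, so it is optimal.

Yes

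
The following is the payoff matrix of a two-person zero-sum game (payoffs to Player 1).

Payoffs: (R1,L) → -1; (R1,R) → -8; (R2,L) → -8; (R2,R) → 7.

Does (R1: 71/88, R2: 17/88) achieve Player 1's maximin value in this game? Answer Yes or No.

Against L this mix gives (71/88)·(-1) + (17/88)·(-8) = -207/88.
Against R this mix gives (71/88)·(-8) + (17/88)·7 = -449/88.
Player 2 will play R, holding Player 1 to -449/88. Shifting weight toward the row that does better against R would raise this floor (the equalizing mix achieves -71/22 against both R and L), so the proposed strategy is not optimal.

No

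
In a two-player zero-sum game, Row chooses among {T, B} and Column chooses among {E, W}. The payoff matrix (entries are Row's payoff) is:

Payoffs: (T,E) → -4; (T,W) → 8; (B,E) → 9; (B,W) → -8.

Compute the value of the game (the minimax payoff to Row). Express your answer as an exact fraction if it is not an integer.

Row minima: T → -4, B → -8; maximin = -4.
Column maxima: E → 9, W → 8; minimax = 8.
-4 ≠ 8, so there is no saddle point; optimal play is mixed.
Let Row play T with probability p. Expected payoff against E: (-4)p + 9(1−p) = −13p + 9; against W: 8p + (-8)(1−p) = 16p − 8.
Setting these equal: −13p + 9 = 16p − 8 ⇒ −29p = -17 ⇒ p = 17/29, and the value is (-13)·(17/29) + 9 = 40/29.
For Column: with q = P(E), equating T's and B's payoffs gives −12q + 8 = 17q − 8 ⇒ q = 16/29.

40/29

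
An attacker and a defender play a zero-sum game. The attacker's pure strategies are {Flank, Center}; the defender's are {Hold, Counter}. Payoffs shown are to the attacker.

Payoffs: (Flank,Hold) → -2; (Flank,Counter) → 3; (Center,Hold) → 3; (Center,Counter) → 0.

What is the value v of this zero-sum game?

9/8

Row minima: Flank → -2, Center → 0; maximin = 0.
Column maxima: Hold → 3, Counter → 3; minimax = 3.
0 ≠ 3, so there is no saddle point; optimal play is mixed.
Let the attacker play Flank with probability p. Expected payoff against Hold: (-2)p + 3(1−p) = −5p + 3; against Counter: 3p + 0(1−p) = 3p.
Setting these equal: −5p + 3 = 3p ⇒ −8p = -3 ⇒ p = 3/8, and the value is (-5)·(3/8) + 3 = 9/8.
For the defender: with q = P(Hold), equating Flank's and Center's payoffs gives −5q + 3 = 3q ⇒ q = 3/8.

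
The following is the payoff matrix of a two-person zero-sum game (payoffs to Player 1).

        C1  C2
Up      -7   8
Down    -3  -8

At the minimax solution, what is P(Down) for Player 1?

Row minima: Up → -7, Down → -8; maximin = -7.
Column maxima: C1 → -3, C2 → 8; minimax = -3.
-7 ≠ -3, so there is no saddle point; optimal play is mixed.
Let Player 1 play Up with probability p. Expected payoff against C1: (-7)p + (-3)(1−p) = −4p − 3; against C2: 8p + (-8)(1−p) = 16p − 8.
Setting these equal: −4p − 3 = 16p − 8 ⇒ −20p = -5 ⇒ p = 1/4, and the value is (-4)·(1/4) − 3 = -4.
For Player 2: with q = P(C1), equating Up's and Down's payoffs gives −15q + 8 = 5q − 8 ⇒ q = 4/5.

3/4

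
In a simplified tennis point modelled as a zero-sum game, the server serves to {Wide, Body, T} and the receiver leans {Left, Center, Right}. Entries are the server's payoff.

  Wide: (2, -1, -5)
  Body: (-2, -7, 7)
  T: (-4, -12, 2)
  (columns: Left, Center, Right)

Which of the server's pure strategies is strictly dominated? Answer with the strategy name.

T

Body gives a strictly higher payoff than T against every column: -2 > -4, -7 > -12, 7 > 2.
So T is strictly dominated and the server never plays it.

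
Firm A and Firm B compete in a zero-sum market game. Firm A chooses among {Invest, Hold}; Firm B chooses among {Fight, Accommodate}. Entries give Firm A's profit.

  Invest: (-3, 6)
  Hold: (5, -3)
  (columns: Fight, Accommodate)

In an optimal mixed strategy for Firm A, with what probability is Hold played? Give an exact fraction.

Row minima: Invest → -3, Hold → -3; maximin = -3.
Column maxima: Fight → 5, Accommodate → 6; minimax = 5.
-3 ≠ 5, so there is no saddle point; optimal play is mixed.
Let Firm A play Invest with probability p. Expected payoff against Fight: (-3)p + 5(1−p) = −8p + 5; against Accommodate: 6p + (-3)(1−p) = 9p − 3.
Setting these equal: −8p + 5 = 9p − 3 ⇒ −17p = -8 ⇒ p = 8/17, and the value is (-8)·(8/17) + 5 = 21/17.
For Firm B: with q = P(Fight), equating Invest's and Hold's payoffs gives −9q + 6 = 8q − 3 ⇒ q = 9/17.

9/17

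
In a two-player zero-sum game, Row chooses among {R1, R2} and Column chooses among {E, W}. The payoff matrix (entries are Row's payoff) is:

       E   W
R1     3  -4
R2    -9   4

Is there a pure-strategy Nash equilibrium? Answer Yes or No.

No

Row minima: R1 → -4, R2 → -9; maximin = -4.
Column maxima: E → 3, W → 4; minimax = 3.
-4 ≠ 3, so no pure-strategy equilibrium exists.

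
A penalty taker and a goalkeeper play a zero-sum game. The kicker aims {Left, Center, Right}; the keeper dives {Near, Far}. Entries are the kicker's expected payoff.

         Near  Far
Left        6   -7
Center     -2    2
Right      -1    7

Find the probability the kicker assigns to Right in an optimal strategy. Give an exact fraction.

Row minima: Left → -7, Center → -2, Right → -1; maximin = -1.
Column maxima: Near → 6, Far → 7; minimax = 6.
-1 ≠ 6, so there is no saddle point; optimal play is mixed.
Center is strictly dominated by Right, so the kicker never plays it.
On the remaining 2×2 (Left, Right vs Near, Far):
Let the kicker play Left with probability p. Expected payoff against Near: 6p + (-1)(1−p) = 7p − 1; against Far: (-7)p + 7(1−p) = −14p + 7.
Setting these equal: 7p − 1 = −14p + 7 ⇒ 21p = 8 ⇒ p = 8/21, and the value is (7)·(8/21) − 1 = 5/3.
For the keeper: with q = P(Near), equating Left's and Right's payoffs gives 13q − 7 = −8q + 7 ⇒ q = 2/3.

13/21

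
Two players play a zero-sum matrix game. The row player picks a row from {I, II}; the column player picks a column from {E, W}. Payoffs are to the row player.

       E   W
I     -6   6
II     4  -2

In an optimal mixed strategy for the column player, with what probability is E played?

4/9

Row minima: I → -6, II → -2; maximin = -2.
Column maxima: E → 4, W → 6; minimax = 4.
-2 ≠ 4, so there is no saddle point; optimal play is mixed.
Let the row player play I with probability p. Expected payoff against E: (-6)p + 4(1−p) = −10p + 4; against W: 6p + (-2)(1−p) = 8p − 2.
Setting these equal: −10p + 4 = 8p − 2 ⇒ −18p = -6 ⇒ p = 1/3, and the value is (-10)·(1/3) + 4 = 2/3.
For the column player: with q = P(E), equating I's and II's payoffs gives −12q + 6 = 6q − 2 ⇒ q = 4/9.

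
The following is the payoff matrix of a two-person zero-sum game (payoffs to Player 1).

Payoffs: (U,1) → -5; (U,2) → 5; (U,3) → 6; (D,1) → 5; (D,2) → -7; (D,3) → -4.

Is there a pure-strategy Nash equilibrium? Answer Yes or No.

Row minima: U → -5, D → -7; maximin = -5.
Column maxima: 1 → 5, 2 → 5, 3 → 6; minimax = 5.
-5 ≠ 5, so no pure-strategy equilibrium exists.

No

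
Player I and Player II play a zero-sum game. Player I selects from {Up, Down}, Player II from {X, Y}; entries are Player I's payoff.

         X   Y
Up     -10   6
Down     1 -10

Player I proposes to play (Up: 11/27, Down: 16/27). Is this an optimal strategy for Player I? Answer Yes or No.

Against X this mix gives (11/27)·(-10) + (16/27)·1 = -94/27.
Against Y this mix gives (11/27)·6 + (16/27)·(-10) = -94/27.
All of Player II's active replies (X, Y) yield -94/27, and no column does worse for Player I. The mix makes Player II indifferent and guarantees -94/27, so it is optimal.

Yes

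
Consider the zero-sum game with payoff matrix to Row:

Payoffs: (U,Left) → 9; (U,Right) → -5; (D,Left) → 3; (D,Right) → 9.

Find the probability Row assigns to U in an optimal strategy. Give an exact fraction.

3/10

Row minima: U → -5, D → 3; maximin = 3.
Column maxima: Left → 9, Right → 9; minimax = 9.
3 ≠ 9, so there is no saddle point; optimal play is mixed.
Let Row play U with probability p. Expected payoff against Left: 9p + 3(1−p) = 6p + 3; against Right: (-5)p + 9(1−p) = −14p + 9.
Setting these equal: 6p + 3 = −14p + 9 ⇒ 20p = 6 ⇒ p = 3/10, and the value is (6)·(3/10) + 3 = 24/5.
For Column: with q = P(Left), equating U's and D's payoffs gives 14q − 5 = −6q + 9 ⇒ q = 7/10.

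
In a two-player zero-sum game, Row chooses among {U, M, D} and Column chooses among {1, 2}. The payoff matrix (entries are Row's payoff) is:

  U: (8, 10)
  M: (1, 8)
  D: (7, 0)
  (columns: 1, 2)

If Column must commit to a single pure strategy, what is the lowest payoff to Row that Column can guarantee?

8

Column maxima: 1 → 8, 2 → 10.
The smallest of these is 8.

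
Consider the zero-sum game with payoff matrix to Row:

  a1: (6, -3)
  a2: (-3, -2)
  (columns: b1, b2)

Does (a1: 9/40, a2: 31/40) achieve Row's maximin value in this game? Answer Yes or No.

Against b1 this mix gives (9/40)·6 + (31/40)·(-3) = -39/40.
Against b2 this mix gives (9/40)·(-3) + (31/40)·(-2) = -89/40.
Column will play b2, holding Row to -89/40. Shifting weight toward the row that does better against b2 would raise this floor (the equalizing mix achieves -21/10 against both b2 and b1), so the proposed strategy is not optimal.

No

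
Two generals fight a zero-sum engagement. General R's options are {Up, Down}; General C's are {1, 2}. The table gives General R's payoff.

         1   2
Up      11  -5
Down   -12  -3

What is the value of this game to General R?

Row minima: Up → -5, Down → -12; maximin = -5.
Column maxima: 1 → 11, 2 → -3; minimax = -3.
-5 ≠ -3, so there is no saddle point; optimal play is mixed.
Let General R play Up with probability p. Expected payoff against 1: 11p + (-12)(1−p) = 23p − 12; against 2: (-5)p + (-3)(1−p) = −2p − 3.
Setting these equal: 23p − 12 = −2p − 3 ⇒ 25p = 9 ⇒ p = 9/25, and the value is (23)·(9/25) − 12 = -93/25.
For General C: with q = P(1), equating Up's and Down's payoffs gives 16q − 5 = −9q − 3 ⇒ q = 2/25.

-93/25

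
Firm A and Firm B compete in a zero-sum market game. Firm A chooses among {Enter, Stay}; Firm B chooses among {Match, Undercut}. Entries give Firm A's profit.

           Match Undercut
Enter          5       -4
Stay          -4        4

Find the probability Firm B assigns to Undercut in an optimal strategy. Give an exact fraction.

Row minima: Enter → -4, Stay → -4; maximin = -4.
Column maxima: Match → 5, Undercut → 4; minimax = 4.
-4 ≠ 4, so there is no saddle point; optimal play is mixed.
Let Firm A play Enter with probability p. Expected payoff against Match: 5p + (-4)(1−p) = 9p − 4; against Undercut: (-4)p + 4(1−p) = −8p + 4.
Setting these equal: 9p − 4 = −8p + 4 ⇒ 17p = 8 ⇒ p = 8/17, and the value is (9)·(8/17) − 4 = 4/17.
For Firm B: with q = P(Match), equating Enter's and Stay's payoffs gives 9q − 4 = −8q + 4 ⇒ q = 8/17.

9/17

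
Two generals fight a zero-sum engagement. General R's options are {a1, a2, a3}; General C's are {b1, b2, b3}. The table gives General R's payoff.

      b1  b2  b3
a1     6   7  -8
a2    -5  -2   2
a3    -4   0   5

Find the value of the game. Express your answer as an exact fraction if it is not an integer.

-2/23

Row minima: a1 → -8, a2 → -5, a3 → -4; maximin = -4.
Column maxima: b1 → 6, b2 → 7, b3 → 5; minimax = 5.
-4 ≠ 5, so there is no saddle point; optimal play is mixed.
a2 is strictly dominated by a3, so General R never plays it.
b2 is strictly dominated by b1 (it gives General R strictly more in every row), so General C never plays it.
On the remaining 2×2 (a1, a3 vs b1, b3):
Let General R play a1 with probability p. Expected payoff against b1: 6p + (-4)(1−p) = 10p − 4; against b3: (-8)p + 5(1−p) = −13p + 5.
Setting these equal: 10p − 4 = −13p + 5 ⇒ 23p = 9 ⇒ p = 9/23, and the value is (10)·(9/23) − 4 = -2/23.
For General C: with q = P(b1), equating a1's and a3's payoffs gives 14q − 8 = −9q + 5 ⇒ q = 13/23.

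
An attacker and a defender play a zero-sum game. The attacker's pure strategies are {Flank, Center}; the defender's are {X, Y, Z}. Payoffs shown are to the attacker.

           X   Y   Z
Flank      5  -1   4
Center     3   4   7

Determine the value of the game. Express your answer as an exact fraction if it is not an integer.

23/7

Row minima: Flank → -1, Center → 3; maximin = 3.
Column maxima: X → 5, Y → 4, Z → 7; minimax = 4.
3 ≠ 4, so there is no saddle point; optimal play is mixed.
Z is strictly dominated by Y (it gives the attacker strictly more in every row), so the defender never plays it.
On the remaining 2×2 (Flank, Center vs X, Y):
Let the attacker play Flank with probability p. Expected payoff against X: 5p + 3(1−p) = 2p + 3; against Y: (-1)p + 4(1−p) = −5p + 4.
Setting these equal: 2p + 3 = −5p + 4 ⇒ 7p = 1 ⇒ p = 1/7, and the value is (2)·(1/7) + 3 = 23/7.
For the defender: with q = P(X), equating Flank's and Center's payoffs gives 6q − 1 = −q + 4 ⇒ q = 5/7.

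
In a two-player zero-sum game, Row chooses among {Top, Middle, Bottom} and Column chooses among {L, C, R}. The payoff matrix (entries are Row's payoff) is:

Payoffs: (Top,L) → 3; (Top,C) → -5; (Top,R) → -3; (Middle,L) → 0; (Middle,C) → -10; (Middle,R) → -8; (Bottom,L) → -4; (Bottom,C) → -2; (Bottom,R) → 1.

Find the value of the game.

-13/5

Row minima: Top → -5, Middle → -10, Bottom → -4; maximin = -4.
Column maxima: L → 3, C → -2, R → 1; minimax = -2.
-4 ≠ -2, so there is no saddle point; optimal play is mixed.
Middle is strictly dominated by Top, so Row never plays it.
R is strictly dominated by C (it gives Row strictly more in every row), so Column never plays it.
On the remaining 2×2 (Top, Bottom vs L, C):
Let Row play Top with probability p. Expected payoff against L: 3p + (-4)(1−p) = 7p − 4; against C: (-5)p + (-2)(1−p) = −3p − 2.
Setting these equal: 7p − 4 = −3p − 2 ⇒ 10p = 2 ⇒ p = 1/5, and the value is (7)·(1/5) − 4 = -13/5.
For Column: with q = P(L), equating Top's and Bottom's payoffs gives 8q − 5 = −2q − 2 ⇒ q = 3/10.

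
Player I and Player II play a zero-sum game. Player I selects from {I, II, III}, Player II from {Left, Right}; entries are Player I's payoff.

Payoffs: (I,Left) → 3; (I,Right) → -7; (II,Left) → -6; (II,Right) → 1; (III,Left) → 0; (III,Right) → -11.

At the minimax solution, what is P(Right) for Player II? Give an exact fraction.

9/17

Row minima: I → -7, II → -6, III → -11; maximin = -6.
Column maxima: Left → 3, Right → 1; minimax = 1.
-6 ≠ 1, so there is no saddle point; optimal play is mixed.
III is strictly dominated by I, so Player I never plays it.
On the remaining 2×2 (I, II vs Left, Right):
Let Player I play I with probability p. Expected payoff against Left: 3p + (-6)(1−p) = 9p − 6; against Right: (-7)p + 1(1−p) = −8p + 1.
Setting these equal: 9p − 6 = −8p + 1 ⇒ 17p = 7 ⇒ p = 7/17, and the value is (9)·(7/17) − 6 = -39/17.
For Player II: with q = P(Left), equating I's and II's payoffs gives 10q − 7 = −7q + 1 ⇒ q = 8/17.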